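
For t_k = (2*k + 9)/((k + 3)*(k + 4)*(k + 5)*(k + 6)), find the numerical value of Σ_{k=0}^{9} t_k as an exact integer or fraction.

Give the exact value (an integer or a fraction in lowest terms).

Σ = 4/65

t_(k+1)/t_k = (k + 3)*(2*k + 11)/((k + 7)*(2*k + 9)).
Factor: A=k + 3; B=k + 7; C=k + 9/2.
Key eq: (k + 3)·f(k+1) = (k + 6)·f(k) + (k + 9/2).
Degrees (1,1,1) ⇒ d ≤ 3.
Match coefficients ⇒ f(k) = k*(k + 4)*(k + 8)/30.
Get s_k = R·t_k = k*(k + 8)/(15*(k**2 + 8*k + 15)) with R(k) = B(k−1)f(k)/C(k) = k*(k + 4)*(k + 6)*(k + 8)/(15*(2*k + 9)).
Δs = (2*k + 9)/(k**4 + 18*k**3 + 119*k**2 + 342*k + 360), as required.
Telescoping: Σ = s_(10) − s_(0) = 4/65 − (0) = 4/65.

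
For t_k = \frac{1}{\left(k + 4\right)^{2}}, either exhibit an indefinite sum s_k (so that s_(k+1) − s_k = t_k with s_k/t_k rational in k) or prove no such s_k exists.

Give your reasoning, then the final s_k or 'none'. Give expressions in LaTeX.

Ratio r(k) = (k + 4)**2/(k + 5)**2.
Normal form (A,B,C) = (k**2 + 8*k + 16, k**2 + 10*k + 25, 1).
Set up (k**2 + 8*k + 16)·f(k+1) − (k**2 + 8*k + 16)·f(k) − (1) = 0.
From deg A=2, deg B=2, deg C=0: d=0.
Write f(k) = c0. Then LHS − RHS = -1, requiring -1 = 0: contradictory. No certificate.

none (Gosper's algorithm certifies no s_k)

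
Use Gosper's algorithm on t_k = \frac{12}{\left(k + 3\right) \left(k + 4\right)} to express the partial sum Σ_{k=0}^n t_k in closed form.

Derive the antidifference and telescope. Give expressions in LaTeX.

Step 1: r(k) = (k + 3)/(k + 5).
A = k + 3, B = k + 5, C = 1.
f must satisfy (k + 3)·f(k+1) − (k + 4)·f(k) = 1.
d = 1 from the (1,1,0) case.
Solve for f: f(k) = k/3 (degree 1 ≤ 1).
Then R = B(k−1)f/C = k*(k + 4)/3, so s_k = R(k)·t_k = 4*k/(k + 3).
Check: Δs_k = 12/(k**2 + 7*k + 12). ✓
Evaluate: s_(n+1) = 4*(n + 1)/(n + 4); subtract s_(0) = 0 ⇒ S(n) = 4*(n + 1)/(n + 4).

S(n) = \frac{4 \left(n + 1\right)}{n + 4}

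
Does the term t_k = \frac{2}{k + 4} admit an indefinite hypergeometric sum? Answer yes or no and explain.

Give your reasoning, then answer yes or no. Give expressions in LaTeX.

t_(k+1)/t_k = (k + 4)/(k + 5).
Factor: A=k + 4; B=k + 5; C=1.
Solve (k + 4)·f(k+1) − (k + 4)·f(k) = 1.
Bound: deg f ≤ 0.
Write f(k) = c0. Then LHS − RHS = -1, requiring -1 = 0: contradictory. No certificate.

No — t_k has no hypergeometric antidifference.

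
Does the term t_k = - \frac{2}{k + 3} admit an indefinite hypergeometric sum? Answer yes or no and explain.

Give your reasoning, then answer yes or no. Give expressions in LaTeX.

No — t_k has no hypergeometric antidifference.

t_(k+1)/t_k = (k + 3)/(k + 4).
Take A(k)=k + 3, B(k)=k + 4, C(k)=1.
Key eq: (k + 3)·f(k+1) = (k + 3)·f(k) + (1).
d = 0 from the (1,1,0) case.
f = c0 ⇒ A·f(k+1) − B(k−1)·f(k) − C = -1. The system {-1 = 0} is inconsistent; no antidifference.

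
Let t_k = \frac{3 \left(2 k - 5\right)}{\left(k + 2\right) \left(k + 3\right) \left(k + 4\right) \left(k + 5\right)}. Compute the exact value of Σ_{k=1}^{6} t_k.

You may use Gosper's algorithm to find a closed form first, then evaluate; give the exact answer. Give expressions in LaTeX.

t_(k+1)/t_k = (k + 2)*(2*k - 3)/((k + 6)*(2*k - 5)).
Normal form (A,B,C) = (k + 2, k + 6, k - 5/2).
Set up (k + 2)·f(k+1) − (k + 5)·f(k) − (k - 5/2) = 0.
From deg A=1, deg B=1, deg C=1: d=3.
Solve for f: f(k) = -k*(k**2 + 9*k + 50)/48 (degree 3 ≤ 3).
Then R = B(k−1)f/C = -k*(k + 5)*(k**2 + 9*k + 50)/(24*(2*k - 5)), so s_k = R(k)·t_k = k*(-k**2 - 9*k - 50)/(8*(k + 2)*(k + 3)*(k + 4)).
Check: Δs_k = 3*(2*k - 5)/(k**4 + 14*k**3 + 71*k**2 + 154*k + 120). ✓
Evaluate s at k=7 and k=1: -63/440 and -1/8; difference -1/55.

Σ = -1/55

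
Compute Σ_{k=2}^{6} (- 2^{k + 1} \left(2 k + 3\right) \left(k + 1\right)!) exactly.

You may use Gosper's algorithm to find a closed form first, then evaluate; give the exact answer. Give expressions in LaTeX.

Compute t_(k+1)/t_k: get 2*(k + 2)*(2*k + 5)/(2*k + 3).
Factor: A=2*k + 4; B=1; C=k + 3/2.
f must satisfy (2*k + 4)·f(k+1) − (1)·f(k) = k + 3/2.
deg f ≤ 0 (via 1,0,1).
Coefficient equations give f(k) = 1/2.
R(k) = B(k−1)·f(k)/C(k) = 1/(2*k + 3); s_k = R·t_k = -2**(k + 1)*factorial(k + 1).
s_(k+1) − s_k = -2**(k + 1)*(2*k + 3)*factorial(k + 1) = t_k.
Telescoping: Σ = s_(7) − s_(2) = -10321920 − (-48) = -10321872.

Σ = -10321872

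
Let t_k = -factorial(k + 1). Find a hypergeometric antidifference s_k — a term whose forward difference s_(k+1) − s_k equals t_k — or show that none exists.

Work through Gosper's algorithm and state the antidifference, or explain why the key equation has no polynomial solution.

no hypergeometric antidifference exists

Step 1: r(k) = k + 2.
Normal form (A,B,C) = (k + 2, 1, 1).
Need (k + 2)·f(k+1) − (1)·f(k) = 1.
deg f ≤ -1 (via 1,0,0).
Negative degree bound (-1): no f exists, t_k not Gosper-summable.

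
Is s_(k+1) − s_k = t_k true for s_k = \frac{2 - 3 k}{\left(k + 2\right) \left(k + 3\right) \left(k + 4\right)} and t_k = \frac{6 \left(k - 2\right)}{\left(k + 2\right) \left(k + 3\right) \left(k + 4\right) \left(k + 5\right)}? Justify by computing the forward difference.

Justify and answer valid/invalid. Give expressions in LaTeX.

valid (s_(k+1) − s_k reduces to t_k)

s_(k+1) = (-3*k - 1)/((k + 3)*(k + 4)*(k + 5))
s_(k+1) − s_k = 6*(k - 2)/(k**4 + 14*k**3 + 71*k**2 + 154*k + 120)
(s_(k+1) − s_k) − t_k = 0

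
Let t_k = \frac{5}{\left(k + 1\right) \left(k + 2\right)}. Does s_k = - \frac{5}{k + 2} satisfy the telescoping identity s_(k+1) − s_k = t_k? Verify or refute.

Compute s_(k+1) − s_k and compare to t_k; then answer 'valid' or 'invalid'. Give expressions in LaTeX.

s_(k+1) = -5/(k + 3)
s_(k+1) − s_k = 5/((k + 2)*(k + 3))
(s_(k+1) − s_k) − t_k = -10/(k**3 + 6*k**2 + 11*k + 6)

Invalid: residual - \frac{10}{k^{3} + 6 k^{2} + 11 k + 6} ≠ 0.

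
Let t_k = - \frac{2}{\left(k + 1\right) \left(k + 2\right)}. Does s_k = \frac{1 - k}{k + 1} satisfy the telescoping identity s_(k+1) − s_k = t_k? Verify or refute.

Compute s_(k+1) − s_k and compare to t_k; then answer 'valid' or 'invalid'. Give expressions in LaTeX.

valid; difference matches t_k

s_(k+1) = -k/(k + 2)
s_(k+1) − s_k = -2/(k**2 + 3*k + 2)
(s_(k+1) − s_k) − t_k = 0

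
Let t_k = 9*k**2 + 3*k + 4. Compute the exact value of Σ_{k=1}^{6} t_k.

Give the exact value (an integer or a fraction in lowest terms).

Σ = 906

Ratio r(k) = (9*k**2 + 21*k + 16)/(9*k**2 + 3*k + 4).
So A=1 and B=1, with C=k**2 + k/3 + 4/9.
f must satisfy (1)·f(k+1) − (1)·f(k) = k**2 + k/3 + 4/9.
From deg A=0, deg B=0, deg C=2: d=3.
Solve for f: f(k) = k*(3*k**2 - 3*k + 4)/9 (degree 3 ≤ 3).
Then R = B(k−1)f/C = k*(3*k**2 - 3*k + 4)/(9*k**2 + 3*k + 4), so s_k = R(k)·t_k = k*(3*k**2 - 3*k + 4).
Check: Δs_k = 9*k**2 + 3*k + 4. ✓
Evaluate s at k=7 and k=1: 910 and 4; difference 906.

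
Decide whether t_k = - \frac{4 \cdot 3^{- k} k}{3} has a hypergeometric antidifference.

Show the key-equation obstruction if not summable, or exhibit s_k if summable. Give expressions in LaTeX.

t_(k+1)/t_k = (k + 1)/(3*k).
Gosper form: A/B · C(k+1)/C(k) with A=1/3, B=1, C=k.
Set up (1/3)·f(k+1) − (1)·f(k) − (k) = 0.
From deg A=0, deg B=0, deg C=1: d=1.
A polynomial solution: f(k) = -3*(2*k + 1)/4.
Certificate R = B(k−1)f/C = -3*(2*k + 1)/(4*k) gives s_k = (2*k + 1)/3**k.
s_(k+1) − s_k = -4*k/(3*3**k) = t_k.

Yes. s_k = 3^{- k} \left(2 k + 1\right).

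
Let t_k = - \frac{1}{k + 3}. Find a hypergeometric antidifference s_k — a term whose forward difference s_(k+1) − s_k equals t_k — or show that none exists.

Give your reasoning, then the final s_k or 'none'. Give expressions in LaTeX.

Ratio r(k) = (k + 3)/(k + 4).
Normal form (A,B,C) = (k + 3, k + 4, 1).
Solve (k + 3)·f(k+1) − (k + 3)·f(k) = 1.
d = 0 from the (1,1,0) case.
f = c0 ⇒ A·f(k+1) − B(k−1)·f(k) − C = -1. The system {-1 = 0} is inconsistent; no antidifference.

not Gosper-summable; s_k does not exist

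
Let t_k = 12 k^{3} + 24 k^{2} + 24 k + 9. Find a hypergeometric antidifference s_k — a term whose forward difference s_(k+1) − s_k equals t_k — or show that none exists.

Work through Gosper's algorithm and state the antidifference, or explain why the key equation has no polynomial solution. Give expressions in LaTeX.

Step 1: r(k) = (4*k**3 + 20*k**2 + 36*k + 23)/(4*k**3 + 8*k**2 + 8*k + 3).
A = 1, B = 1, C = k**3 + 2*k**2 + 2*k + 3/4.
Key eq: (1)·f(k+1) = (1)·f(k) + (k**3 + 2*k**2 + 2*k + 3/4).
Degrees (0,0,3) ⇒ d ≤ 4.
Solve for f: f(k) = k*(3*k**3 + 2*k**2 + 3*k + 1)/12 (degree 4 ≤ 4).
Certificate R = B(k−1)f/C = k*(3*k**3 + 2*k**2 + 3*k + 1)/(3*(4*k**3 + 8*k**2 + 8*k + 3)) gives s_k = k*(3*k**3 + 2*k**2 + 3*k + 1).
Δs = 12*k**3 + 24*k**2 + 24*k + 9, as required.

s_k = k \left(3 k^{3} + 2 k^{2} + 3 k + 1\right)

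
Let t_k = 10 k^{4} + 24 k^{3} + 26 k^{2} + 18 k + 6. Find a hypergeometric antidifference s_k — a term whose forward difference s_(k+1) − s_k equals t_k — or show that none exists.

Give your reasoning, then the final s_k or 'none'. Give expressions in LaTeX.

s_k = k \left(2 k^{4} + k^{3} + 2 k + 1\right)

Ratio r(k) = (5*k**4 + 32*k**3 + 79*k**2 + 91*k + 42)/(5*k**4 + 12*k**3 + 13*k**2 + 9*k + 3).
Gosper form: A/B · C(k+1)/C(k) with A=1, B=1, C=k**4 + 12*k**3/5 + 13*k**2/5 + 9*k/5 + 3/5.
f must satisfy (1)·f(k+1) − (1)·f(k) = k**4 + 12*k**3/5 + 13*k**2/5 + 9*k/5 + 3/5.
Bound: deg f ≤ 5.
Solve for f: f(k) = k*(k + 1)*(2*k + 1)*(k**2 - k + 1)/10 (degree 5 ≤ 5).
R(k) = B(k−1)·f(k)/C(k) = k*(2*k + 1)*(k**2 - k + 1)/(2*(5*k**3 + 7*k**2 + 6*k + 3)); s_k = R·t_k = k*(2*k**4 + k**3 + 2*k + 1).
Check: Δs_k = 10*k**4 + 24*k**3 + 26*k**2 + 18*k + 6. ✓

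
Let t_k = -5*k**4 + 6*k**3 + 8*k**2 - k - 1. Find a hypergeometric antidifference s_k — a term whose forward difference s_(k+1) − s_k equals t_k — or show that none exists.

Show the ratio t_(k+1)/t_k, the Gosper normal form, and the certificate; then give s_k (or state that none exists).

Step 1: r(k) = (5*k**4 + 14*k**3 + 4*k**2 - 13*k - 7)/(5*k**4 - 6*k**3 - 8*k**2 + k + 1).
A = 1, B = 1, C = k**4 - 6*k**3/5 - 8*k**2/5 + k/5 + 1/5.
Key eq: (1)·f(k+1) = (1)·f(k) + (k**4 - 6*k**3/5 - 8*k**2/5 + k/5 + 1/5).
Degrees (0,0,4) ⇒ d ≤ 5.
Solving with deg f ≤ 5: f(k) = k*(k**4 - 4*k**3 + 2*k**2 + 3*k - 1)/5.
R(k) = B(k−1)·f(k)/C(k) = k*(k**4 - 4*k**3 + 2*k**2 + 3*k - 1)/(5*k**4 - 6*k**3 - 8*k**2 + k + 1); s_k = R·t_k = k*(-k**4 + 4*k**3 - 2*k**2 - 3*k + 1).
Verify: -5*k**4 + 6*k**3 + 8*k**2 - k - 1 matches t_k.

s_k = k*(-k**4 + 4*k**3 - 2*k**2 - 3*k + 1)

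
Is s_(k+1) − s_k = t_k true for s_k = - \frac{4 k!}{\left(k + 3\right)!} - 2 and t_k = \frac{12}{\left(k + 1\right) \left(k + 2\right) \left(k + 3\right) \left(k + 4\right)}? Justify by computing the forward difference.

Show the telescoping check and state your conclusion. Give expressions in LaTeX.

s_(k+1) = -4*factorial(k + 1)/factorial(k + 4) - 2
s_(k+1) − s_k = 12/((k + 1)*(k + 2)*(k + 3)*(k + 4))
(s_(k+1) − s_k) − t_k = 0

Valid — Δs_k = t_k.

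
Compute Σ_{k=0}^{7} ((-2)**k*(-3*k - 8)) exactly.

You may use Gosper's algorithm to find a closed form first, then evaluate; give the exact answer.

r(k) = 2*(-3*k - 11)/(3*k + 8) after simplifying.
Gosper form: A/B · C(k+1)/C(k) with A=-2, B=1, C=k + 8/3.
Set up (-2)·f(k+1) − (1)·f(k) − (k + 8/3) = 0.
From deg A=0, deg B=0, deg C=1: d=1.
Solving with deg f ≤ 1: f(k) = -(k + 2)/3.
Then R = B(k−1)f/C = -(k + 2)/(3*k + 8), so s_k = R(k)·t_k = (-2)**k*(k + 2).
Verify: (-2)**k*(-3*k - 8) matches t_k.
Sum = s_(8) − s_(0); s_(8) = 2560, s_(0) = 2 ⇒ 2558.

Σ = 2558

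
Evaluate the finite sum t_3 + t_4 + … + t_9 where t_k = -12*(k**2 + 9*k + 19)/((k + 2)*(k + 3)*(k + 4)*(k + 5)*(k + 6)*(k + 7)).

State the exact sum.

Σ = -113/10080

r(k) = (k + 2)*(9*k + (k + 1)**2 + 28)/((k + 8)*(k**2 + 9*k + 19)) after simplifying.
A = k + 2, B = k + 8, C = k**2 + 9*k + 19.
f must satisfy (k + 2)·f(k+1) − (k + 7)·f(k) = k**2 + 9*k + 19.
From deg A=1, deg B=1, deg C=2: d=5.
A polynomial solution: f(k) = k*(k + 3)*(k + 5)*(k**2 + 12*k + 44)/144.
Then R = B(k−1)f/C = k*(k + 3)*(k + 5)*(k + 7)*(k**2 + 12*k + 44)/(144*(k**2 + 9*k + 19)), so s_k = R(k)·t_k = k*(-k**2 - 12*k - 44)/(12*(k**3 + 12*k**2 + 44*k + 48)).
Δs = 12*(-k**2 - 9*k - 19)/(k**6 + 27*k**5 + 295*k**4 + 1665*k**3 + 5104*k**2 + 8028*k + 5040), as required.
Telescoping: Σ = s_(10) − s_(3) = -55/672 − (-89/1260) = -113/10080.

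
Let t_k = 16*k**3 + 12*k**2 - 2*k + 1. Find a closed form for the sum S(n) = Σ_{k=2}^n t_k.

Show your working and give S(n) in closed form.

S(n) = 4*n**4 + 12*n**3 + 9*n**2 + 2*n - 27

The ratio is (16*k**3 + 60*k**2 + 70*k + 27)/(16*k**3 + 12*k**2 - 2*k + 1).
Factor: A=1; B=1; C=k**3 + 3*k**2/4 - k/8 + 1/16.
Key eq: (1)·f(k+1) = (1)·f(k) + (k**3 + 3*k**2/4 - k/8 + 1/16).
From deg A=0, deg B=0, deg C=3: d=4.
Coefficient equations give f(k) = k*(4*k**3 - 4*k**2 - 3*k + 4)/16.
Then R = B(k−1)f/C = k*(4*k**3 - 4*k**2 - 3*k + 4)/(16*k**3 + 12*k**2 - 2*k + 1), so s_k = R(k)·t_k = k*(4*k**3 - 4*k**2 - 3*k + 4).
s_(k+1) − s_k = 16*k**3 + 12*k**2 - 2*k + 1 = t_k.
Σ_(k=2)^n t_k = s_(n+1) − s_(2) = (4*n**4 + 12*n**3 + 9*n**2 + 2*n + 1) − (28), i.e. 4*n**4 + 12*n**3 + 9*n**2 + 2*n - 27.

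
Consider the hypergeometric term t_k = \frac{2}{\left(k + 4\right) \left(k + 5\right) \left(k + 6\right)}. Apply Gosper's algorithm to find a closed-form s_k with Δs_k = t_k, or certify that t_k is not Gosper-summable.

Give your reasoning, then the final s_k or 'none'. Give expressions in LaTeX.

s_k = \frac{k \left(k + 9\right)}{20 \left(k + 4\right) \left(k + 5\right)}

r(k) = (k + 4)/(k + 7) after simplifying.
Normal form (A,B,C) = (k + 4, k + 7, 1).
Key eq: (k + 4)·f(k+1) = (k + 6)·f(k) + (1).
d = 2 from the (1,1,0) case.
Solve for f: f(k) = k*(k + 9)/40 (degree 2 ≤ 2).
R(k) = B(k−1)·f(k)/C(k) = k*(k + 6)*(k + 9)/40; s_k = R·t_k = k*(k + 9)/(20*(k + 4)*(k + 5)).
s_(k+1) − s_k = 2/(k**3 + 15*k**2 + 74*k + 120) = t_k.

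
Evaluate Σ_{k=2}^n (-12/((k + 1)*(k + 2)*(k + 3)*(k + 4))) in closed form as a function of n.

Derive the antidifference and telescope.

S(n) = (-n**3 - 9*n**2 - 26*n + 36)/(15*(n**3 + 9*n**2 + 26*n + 24))

Step 1: r(k) = (k + 1)/(k + 5).
So A=k + 1 and B=k + 5, with C=1.
Set up (k + 1)·f(k+1) − (k + 4)·f(k) − (1) = 0.
From deg A=1, deg B=1, deg C=0: d=3.
Solve for f: f(k) = k*(k**2 + 6*k + 11)/18 (degree 3 ≤ 3).
R(k) = B(k−1)·f(k)/C(k) = k*(k + 4)*(k**2 + 6*k + 11)/18; s_k = R·t_k = 2*k*(-k**2 - 6*k - 11)/(3*(k + 1)*(k + 2)*(k + 3)).
Verify: -12/(k**4 + 10*k**3 + 35*k**2 + 50*k + 24) matches t_k.
s_(n+1) = 2*(-n**3 - 9*n**2 - 26*n - 18)/(3*(n**3 + 9*n**2 + 26*n + 24)) and s_(2) = -3/5, so S(n) = (-n**3 - 9*n**2 - 26*n + 36)/(15*(n**3 + 9*n**2 + 26*n + 24)).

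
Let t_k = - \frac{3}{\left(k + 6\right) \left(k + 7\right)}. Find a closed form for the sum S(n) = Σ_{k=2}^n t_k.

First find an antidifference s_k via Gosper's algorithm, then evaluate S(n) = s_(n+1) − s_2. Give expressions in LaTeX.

S(n) = \frac{3 \left(1 - n\right)}{8 \left(n + 7\right)}

The ratio is (k + 6)/(k + 8).
Normal form (A,B,C) = (k + 6, k + 8, 1).
Solve (k + 6)·f(k+1) − (k + 7)·f(k) = 1.
Degrees (1,1,0) ⇒ d ≤ 1.
Solving with deg f ≤ 1: f(k) = k/6.
Then R = B(k−1)f/C = k*(k + 7)/6, so s_k = R(k)·t_k = -k/(2*k + 12).
Verify: -3/(k**2 + 13*k + 42) matches t_k.
s_(n+1) = (-n - 1)/(2*(n + 7)) and s_(2) = -1/8, so S(n) = 3*(1 - n)/(8*(n + 7)).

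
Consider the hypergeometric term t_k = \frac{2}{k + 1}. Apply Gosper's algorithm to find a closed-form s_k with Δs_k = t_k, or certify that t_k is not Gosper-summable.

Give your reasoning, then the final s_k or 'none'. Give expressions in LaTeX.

Ratio r(k) = (k + 1)/(k + 2).
So A=k + 1 and B=k + 2, with C=1.
f must satisfy (k + 1)·f(k+1) − (k + 1)·f(k) = 1.
deg f ≤ 0 (via 1,1,0).
Write f(k) = c0. Then LHS − RHS = -1, requiring -1 = 0: contradictory. No certificate.

none (Gosper's algorithm certifies no s_k)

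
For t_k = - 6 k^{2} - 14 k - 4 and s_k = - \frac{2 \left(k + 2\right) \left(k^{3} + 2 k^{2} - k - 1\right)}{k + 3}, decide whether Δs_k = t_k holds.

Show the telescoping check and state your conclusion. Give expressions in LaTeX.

s_(k+1) = 2*(k + 3)*(k - (k + 1)**3 - 2*(k + 1)**2 + 2)/(k + 4)
s_(k+1) − s_k = 2*(-3*k**4 - 26*k**3 - 73*k**2 - 74*k - 17)/(k**2 + 7*k + 12)
(s_(k+1) − s_k) − t_k = 2*(2*k**3 + 14*k**2 + 24*k + 7)/(k**2 + 7*k + 12)

Invalid: residual \frac{2 \left(2 k^{3} + 14 k^{2} + 24 k + 7\right)}{k^{2} + 7 k + 12} ≠ 0.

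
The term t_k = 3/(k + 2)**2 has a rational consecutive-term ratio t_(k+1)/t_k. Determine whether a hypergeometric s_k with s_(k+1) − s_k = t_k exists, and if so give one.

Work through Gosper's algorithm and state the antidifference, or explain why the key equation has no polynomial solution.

Ratio r(k) = (k + 2)**2/(k + 3)**2.
A = k**2 + 4*k + 4, B = k**2 + 6*k + 9, C = 1.
Need (k**2 + 4*k + 4)·f(k+1) − (k**2 + 4*k + 4)·f(k) = 1.
d = 0 from the (2,2,0) case.
Put f(k) = c0: A·f(k+1) − B(k−1)·f(k) − C = -1; need -1 = 0 — inconsistent ⇒ no f, not summable.

none (Gosper's algorithm certifies no s_k)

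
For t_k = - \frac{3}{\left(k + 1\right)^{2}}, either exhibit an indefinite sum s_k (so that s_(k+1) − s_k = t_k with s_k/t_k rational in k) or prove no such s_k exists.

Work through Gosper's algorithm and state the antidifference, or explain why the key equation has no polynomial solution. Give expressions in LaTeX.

none (Gosper's algorithm certifies no s_k)

r(k) = (k + 1)**2/(k + 2)**2 after simplifying.
A = k**2 + 2*k + 1, B = k**2 + 4*k + 4, C = 1.
Set up (k**2 + 2*k + 1)·f(k+1) − (k**2 + 2*k + 1)·f(k) − (1) = 0.
Bound: deg f ≤ 0.
Write f(k) = c0. Then LHS − RHS = -1, requiring -1 = 0: contradictory. No certificate.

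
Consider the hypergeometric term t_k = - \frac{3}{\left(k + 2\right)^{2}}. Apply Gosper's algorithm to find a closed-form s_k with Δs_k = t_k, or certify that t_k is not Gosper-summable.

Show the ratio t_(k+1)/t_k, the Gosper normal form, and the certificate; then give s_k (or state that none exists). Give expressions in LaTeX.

no hypergeometric antidifference exists

t_(k+1)/t_k = (k + 2)**2/(k + 3)**2.
Normal form (A,B,C) = (k**2 + 4*k + 4, k**2 + 6*k + 9, 1).
Need (k**2 + 4*k + 4)·f(k+1) − (k**2 + 4*k + 4)·f(k) = 1.
d = 0 from the (2,2,0) case.
Write f(k) = c0. Then LHS − RHS = -1, requiring -1 = 0: contradictory. No certificate.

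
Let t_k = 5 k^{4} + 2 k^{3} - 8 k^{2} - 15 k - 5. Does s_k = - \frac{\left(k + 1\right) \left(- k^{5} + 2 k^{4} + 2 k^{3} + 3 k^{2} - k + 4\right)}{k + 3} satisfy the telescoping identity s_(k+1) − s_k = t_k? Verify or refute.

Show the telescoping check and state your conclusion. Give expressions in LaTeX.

s_(k+1) = (k**6 + 5*k**5 + 6*k**4 - 11*k**3 - 36*k**2 - 37*k - 18)/(k + 4)
s_(k+1) − s_k = (5*k**6 + 29*k**5 + 28*k**4 - 47*k**3 - 134*k**2 - 113*k - 38)/(k**2 + 7*k + 12)
(s_(k+1) − s_k) − t_k = 2*(-4*k**5 - 19*k**4 + 36*k**2 + 51*k + 11)/(k**2 + 7*k + 12)

Invalid: residual \frac{2 \left(- 4 k^{5} - 19 k^{4} + 36 k^{2} + 51 k + 11\right)}{k^{2} + 7 k + 12} ≠ 0.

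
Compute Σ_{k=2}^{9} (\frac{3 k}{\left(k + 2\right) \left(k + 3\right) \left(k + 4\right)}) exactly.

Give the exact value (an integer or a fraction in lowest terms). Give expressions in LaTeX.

Σ = 31/130

The ratio is (k + 1)*(k + 2)/(k*(k + 5)).
Gosper form: A/B · C(k+1)/C(k) with A=k + 2, B=k + 5, C=k.
Key eq: (k + 2)·f(k+1) = (k + 4)·f(k) + (k).
From deg A=1, deg B=1, deg C=1: d=2.
Solving with deg f ≤ 2: f(k) = k*(k - 1)/6.
So s_k = (B(k−1)f/C)·t_k = ((k - 1)*(k + 4)/6)·t_k = k*(k - 1)/(2*(k + 2)*(k + 3)).
Verify: 3*k/(k**3 + 9*k**2 + 26*k + 24) matches t_k.
Evaluate s at k=10 and k=2: 15/52 and 1/20; difference 31/130.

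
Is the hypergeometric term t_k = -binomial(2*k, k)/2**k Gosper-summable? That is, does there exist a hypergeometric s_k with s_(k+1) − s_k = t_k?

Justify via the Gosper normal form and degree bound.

No; the degree bound rules out any f.

r(k) = (2*k + 1)/(k + 1) after simplifying.
Factor: A=2*k + 1; B=k + 1; C=1.
Need (2*k + 1)·f(k+1) − (k)·f(k) = 1.
Bound: deg f ≤ -1.
deg f ≤ -1 is impossible — no certificate.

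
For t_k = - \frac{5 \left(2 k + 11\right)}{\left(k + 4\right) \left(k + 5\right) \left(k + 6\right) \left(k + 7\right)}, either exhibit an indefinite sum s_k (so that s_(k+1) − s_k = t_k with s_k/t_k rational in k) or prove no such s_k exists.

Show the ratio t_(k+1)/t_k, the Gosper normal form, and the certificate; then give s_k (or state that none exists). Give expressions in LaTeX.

s_k = \frac{5 k \left(- k - 10\right)}{24 \left(k^{2} + 10 k + 24\right)}

Compute t_(k+1)/t_k: get (k + 4)*(2*k + 13)/((k + 8)*(2*k + 11)).
Normal form (A,B,C) = (k + 4, k + 8, k + 11/2).
Need (k + 4)·f(k+1) − (k + 7)·f(k) = k + 11/2.
deg f ≤ 3 (via 1,1,1).
Solving with deg f ≤ 3: f(k) = k*(k + 5)*(k + 10)/48.
R(k) = B(k−1)·f(k)/C(k) = k*(k + 5)*(k + 7)*(k + 10)/(24*(2*k + 11)); s_k = R·t_k = 5*k*(-k - 10)/(24*(k**2 + 10*k + 24)).
s_(k+1) − s_k = 5*(-2*k - 11)/(k**4 + 22*k**3 + 179*k**2 + 638*k + 840) = t_k.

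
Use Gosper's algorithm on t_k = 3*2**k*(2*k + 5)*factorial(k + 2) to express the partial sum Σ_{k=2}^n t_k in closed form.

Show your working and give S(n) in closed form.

S(n) = 6*2**n*factorial(n + 3) - 288

The ratio is 2*(k + 3)*(2*k + 7)/(2*k + 5).
Normal form (A,B,C) = (2*k + 6, 1, k + 5/2).
Need (2*k + 6)·f(k+1) − (1)·f(k) = k + 5/2.
Degrees (1,0,1) ⇒ d ≤ 0.
Coefficient equations give f(k) = 1/2.
Get s_k = R·t_k = 3*2**k*factorial(k + 2) with R(k) = B(k−1)f(k)/C(k) = 1/(2*k + 5).
Check: Δs_k = 3*2**k*(2*k + 5)*factorial(k + 2). ✓
Σ_(k=2)^n t_k = s_(n+1) − s_(2) = (6*2**n*factorial(n + 3)) − (288), i.e. 6*2**n*factorial(n + 3) - 288.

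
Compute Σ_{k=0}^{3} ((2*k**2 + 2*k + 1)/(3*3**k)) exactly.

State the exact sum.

r(k) = (2*k**2 + 6*k + 5)/(3*(2*k**2 + 2*k + 1)) after simplifying.
So A=1/3 and B=1, with C=k**2 + k + 1/2.
Key eq: (1/3)·f(k+1) = (1)·f(k) + (k**2 + k + 1/2).
d = 2 from the (0,0,2) case.
Solving with deg f ≤ 2: f(k) = -3*(k**2 + 2*k + 2)/2.
R(k) = B(k−1)·f(k)/C(k) = -3*(k**2 + 2*k + 2)/(2*k**2 + 2*k + 1); s_k = R·t_k = (-k**2 - 2*k - 2)/3**k.
Verify: (2*k**2 + 2*k + 1)/(3*3**k) matches t_k.
Evaluate s at k=4 and k=0: -26/81 and -2; difference 136/81.

Σ = 136/81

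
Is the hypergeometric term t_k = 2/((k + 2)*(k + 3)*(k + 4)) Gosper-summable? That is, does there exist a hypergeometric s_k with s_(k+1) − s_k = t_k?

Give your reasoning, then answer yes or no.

Yes. s_k = k*(k + 5)/(6*(k + 2)*(k + 3)).

t_(k+1)/t_k = (k + 2)/(k + 5).
Normal form (A,B,C) = (k + 2, k + 5, 1).
Key eq: (k + 2)·f(k+1) = (k + 4)·f(k) + (1).
Degrees (1,1,0) ⇒ d ≤ 2.
Match coefficients ⇒ f(k) = k*(k + 5)/12.
Certificate R = B(k−1)f/C = k*(k + 4)*(k + 5)/12 gives s_k = k*(k + 5)/(6*(k + 2)*(k + 3)).
Verify: 2/(k**3 + 9*k**2 + 26*k + 24) matches t_k.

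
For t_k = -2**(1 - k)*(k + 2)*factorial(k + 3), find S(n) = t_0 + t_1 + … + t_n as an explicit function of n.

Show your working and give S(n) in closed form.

S(n) = 24 - 2*factorial(n + 4)/2**n

Step 1: r(k) = (k + 3)*(k + 4)/(2*(k + 2)).
So A=k/2 + 2 and B=1, with C=k + 2.
Need (k/2 + 2)·f(k+1) − (1)·f(k) = k + 2.
From deg A=1, deg B=0, deg C=1: d=0.
Solve for f: f(k) = 2 (degree 0 ≤ 0).
Certificate R = B(k−1)f/C = 2/(k + 2) gives s_k = -2**(2 - k)*factorial(k + 3).
Δs = -2**(1 - k)*(k + 2)*factorial(k + 3), as required.
Σ_(k=0)^n t_k = s_(n+1) − s_(0) = (-2**(1 - n)*factorial(n + 4)) − (-24), i.e. 24 - 2*factorial(n + 4)/2**n.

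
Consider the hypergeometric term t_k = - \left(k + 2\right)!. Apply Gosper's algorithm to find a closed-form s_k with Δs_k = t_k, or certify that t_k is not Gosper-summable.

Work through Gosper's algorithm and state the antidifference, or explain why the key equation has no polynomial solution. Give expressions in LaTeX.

Step 1: r(k) = k + 3.
Normal form (A,B,C) = (k + 3, 1, 1).
Need (k + 3)·f(k+1) − (1)·f(k) = 1.
Degrees (1,0,0) ⇒ d ≤ -1.
d = -1 < 0 ⇒ no nonzero polynomial f; not summable.

not Gosper-summable; s_k does not exist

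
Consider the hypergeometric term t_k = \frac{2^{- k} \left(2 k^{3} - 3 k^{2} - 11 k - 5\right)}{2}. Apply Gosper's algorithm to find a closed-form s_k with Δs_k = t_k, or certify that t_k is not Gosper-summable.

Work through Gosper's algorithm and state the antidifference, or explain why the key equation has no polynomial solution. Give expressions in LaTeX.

r(k) = (2*k**3 + 3*k**2 - 11*k - 17)/(2*(2*k**3 - 3*k**2 - 11*k - 5)) after simplifying.
Factor: A=1/2; B=1; C=k**3 - 3*k**2/2 - 11*k/2 - 5/2.
Need (1/2)·f(k+1) − (1)·f(k) = k**3 - 3*k**2/2 - 11*k/2 - 5/2.
Degrees (0,0,3) ⇒ d ≤ 3.
Solve for f: f(k) = -2*k**3 - 3*k**2 - k - 1 (degree 3 ≤ 3).
R(k) = B(k−1)·f(k)/C(k) = -2*(2*k**3 + 3*k**2 + k + 1)/(2*k**3 - 3*k**2 - 11*k - 5); s_k = R·t_k = (-2*k**3 - 3*k**2 - k - 1)/2**k.
s_(k+1) − s_k = (2*k**3 - 3*k**2 - 11*k - 5)/(2*2**k) = t_k.

s_k = 2^{- k} \left(- 2 k^{3} - 3 k^{2} - k - 1\right)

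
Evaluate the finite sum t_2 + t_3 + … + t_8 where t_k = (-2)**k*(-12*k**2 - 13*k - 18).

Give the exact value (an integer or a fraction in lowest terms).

The ratio is 2*(-12*k**2 - 37*k - 43)/(12*k**2 + 13*k + 18).
Normal form (A,B,C) = (-2, 1, k**2 + 13*k/12 + 3/2).
Solve (-2)·f(k+1) − (1)·f(k) = k**2 + 13*k/12 + 3/2.
Degrees (0,0,2) ⇒ d ≤ 2.
Match coefficients ⇒ f(k) = -(4*k**2 - k + 4)/12.
Then R = B(k−1)f/C = -(4*k**2 - k + 4)/(12*k**2 + 13*k + 18), so s_k = R(k)·t_k = (-2)**k*(4*k**2 - k + 4).
s_(k+1) − s_k = (-2)**k*(-12*k**2 - 13*k - 18) = t_k.
Evaluate s at k=9 and k=2: -163328 and 72; difference -163400.

Σ = -163400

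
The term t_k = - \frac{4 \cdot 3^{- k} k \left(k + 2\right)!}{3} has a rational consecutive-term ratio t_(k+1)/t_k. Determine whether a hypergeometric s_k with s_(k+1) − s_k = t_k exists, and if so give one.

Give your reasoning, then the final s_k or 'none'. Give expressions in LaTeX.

Ratio r(k) = (k + 1)*(k + 3)/(3*k).
Take A(k)=k/3 + 1, B(k)=1, C(k)=k.
f must satisfy (k/3 + 1)·f(k+1) − (1)·f(k) = k.
From deg A=1, deg B=0, deg C=1: d=0.
Match coefficients ⇒ f(k) = 3.
So s_k = (B(k−1)f/C)·t_k = (3/k)·t_k = -4*factorial(k + 2)/3**k.
Verify: -4*k*factorial(k + 2)/(3*3**k) matches t_k.

s_k = - 4 \cdot 3^{- k} \left(k + 2\right)!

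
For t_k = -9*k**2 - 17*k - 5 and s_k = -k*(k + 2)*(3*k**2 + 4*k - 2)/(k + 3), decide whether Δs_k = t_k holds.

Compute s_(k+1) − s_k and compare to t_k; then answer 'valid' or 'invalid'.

Invalid: residual (6*k**3 + 40*k**2 + 58*k + 15)/(k**2 + 7*k + 12) ≠ 0.

s_(k+1) = -(k + 1)*(k + 3)*(4*k + 3*(k + 1)**2 + 2)/(k + 4)
s_(k+1) − s_k = (-9*k**4 - 74*k**3 - 192*k**2 - 181*k - 45)/(k**2 + 7*k + 12)
(s_(k+1) − s_k) − t_k = (6*k**3 + 40*k**2 + 58*k + 15)/(k**2 + 7*k + 12)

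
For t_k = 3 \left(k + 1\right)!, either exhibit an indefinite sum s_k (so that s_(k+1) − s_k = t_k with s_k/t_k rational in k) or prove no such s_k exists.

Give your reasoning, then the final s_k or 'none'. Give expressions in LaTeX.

not Gosper-summable; s_k does not exist

Ratio r(k) = k + 2.
Normal form (A,B,C) = (k + 2, 1, 1).
Key eq: (k + 2)·f(k+1) = (1)·f(k) + (1).
Bound: deg f ≤ -1.
Bound -1 < 0, so the key equation has no polynomial solution.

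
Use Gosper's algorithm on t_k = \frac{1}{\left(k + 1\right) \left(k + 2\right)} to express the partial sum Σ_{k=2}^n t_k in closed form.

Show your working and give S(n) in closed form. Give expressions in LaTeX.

Step 1: r(k) = (k + 1)/(k + 3).
Take A(k)=k + 1, B(k)=k + 3, C(k)=1.
Key eq: (k + 1)·f(k+1) = (k + 2)·f(k) + (1).
From deg A=1, deg B=1, deg C=0: d=1.
Coefficient equations give f(k) = k.
Certificate R = B(k−1)f/C = k*(k + 2) gives s_k = k/(k + 1).
Check: Δs_k = 1/(k**2 + 3*k + 2). ✓
Telescope: S(n) = s_(n+1) − s_(2) = (n + 1)/(n + 2) − (2/3) = (n - 1)/(3*(n + 2)).

S(n) = \frac{n - 1}{3 \left(n + 2\right)}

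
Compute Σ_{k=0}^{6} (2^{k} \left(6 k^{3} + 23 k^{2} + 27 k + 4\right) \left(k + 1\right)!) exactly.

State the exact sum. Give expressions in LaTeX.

The ratio is 2*(6*k**4 + 53*k**3 + 173*k**2 + 242*k + 120)/(6*k**3 + 23*k**2 + 27*k + 4).
Normal form (A,B,C) = (2*k + 4, 1, k**3 + 23*k**2/6 + 9*k/2 + 2/3).
Set up (2*k + 4)·f(k+1) − (1)·f(k) − (k**3 + 23*k**2/6 + 9*k/2 + 2/3) = 0.
From deg A=1, deg B=0, deg C=3: d=2.
Solve for f: f(k) = (k - 1)*(3*k + 4)/6 (degree 2 ≤ 2).
So s_k = (B(k−1)f/C)·t_k = ((k - 1)*(3*k + 4)/(6*k**3 + 23*k**2 + 27*k + 4))·t_k = 2**k*(k - 1)*(3*k + 4)*factorial(k + 1).
s_(k+1) − s_k = 2**k*(6*k**3 + 23*k**2 + 27*k + 4)*factorial(k + 1) = t_k.
Sum = s_(7) − s_(0); s_(7) = 774144000, s_(0) = -4 ⇒ 774144004.

Σ = 774144004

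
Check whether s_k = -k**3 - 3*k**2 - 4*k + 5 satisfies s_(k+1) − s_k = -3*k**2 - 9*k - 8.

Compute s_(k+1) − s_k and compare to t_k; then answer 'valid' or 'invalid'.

Valid: the claim telescopes to t_k.

s_(k+1) = -k**3 - 6*k**2 - 13*k - 3
s_(k+1) − s_k = -3*k**2 - 9*k - 8
(s_(k+1) − s_k) − t_k = 0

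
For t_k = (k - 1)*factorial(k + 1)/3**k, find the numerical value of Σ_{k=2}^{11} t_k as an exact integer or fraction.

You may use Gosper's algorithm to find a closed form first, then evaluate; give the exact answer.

Σ = 25624142/729

Step 1: r(k) = k*(k + 2)/(3*(k - 1)).
Gosper form: A/B · C(k+1)/C(k) with A=k/3 + 2/3, B=1, C=k - 1.
Need (k/3 + 2/3)·f(k+1) − (1)·f(k) = k - 1.
Degrees (1,0,1) ⇒ d ≤ 0.
Match coefficients ⇒ f(k) = 3.
So s_k = (B(k−1)f/C)·t_k = (3/(k - 1))·t_k = 3**(1 - k)*factorial(k + 1).
Verify: (k - 1)*factorial(k + 1)/3**k matches t_k.
Evaluate s at k=12 and k=2: 25625600/729 and 2; difference 25624142/729.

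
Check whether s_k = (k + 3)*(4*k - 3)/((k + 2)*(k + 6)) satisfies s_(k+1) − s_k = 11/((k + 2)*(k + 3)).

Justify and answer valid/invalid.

s_(k+1) = (k + 4)*(4*k + 1)/((k + 3)*(k + 7))
s_(k+1) − s_k = (23*k**2 + 137*k + 237)/(k**4 + 18*k**3 + 113*k**2 + 288*k + 252)
(s_(k+1) − s_k) − t_k = 3*(4*k**2 - 2*k - 75)/(k**4 + 18*k**3 + 113*k**2 + 288*k + 252)

Invalid: residual 3*(4*k**2 - 2*k - 75)/(k**4 + 18*k**3 + 113*k**2 + 288*k + 252) ≠ 0.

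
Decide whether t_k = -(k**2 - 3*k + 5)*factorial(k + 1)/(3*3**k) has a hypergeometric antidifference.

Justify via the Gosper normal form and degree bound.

r(k) = (k**3 + k**2 + k + 6)/(3*(k**2 - 3*k + 5)) after simplifying.
Normal form (A,B,C) = (k/3 + 2/3, 1, k**2 - 3*k + 5).
Need (k/3 + 2/3)·f(k+1) − (1)·f(k) = k**2 - 3*k + 5.
From deg A=1, deg B=0, deg C=2: d=1.
Coefficient equations give f(k) = 3*(k - 3).
Then R = B(k−1)f/C = 3*(k - 3)/(k**2 - 3*k + 5), so s_k = R(k)·t_k = -(k - 3)*factorial(k + 1)/3**k.
Δs = -(k**2 - 3*k + 5)*factorial(k + 1)/(3*3**k), as required.

Yes. s_k = -(k - 3)*factorial(k + 1)/3**k.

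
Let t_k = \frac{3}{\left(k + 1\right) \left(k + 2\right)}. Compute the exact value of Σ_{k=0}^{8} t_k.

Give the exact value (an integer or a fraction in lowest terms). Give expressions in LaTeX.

The ratio is (k + 1)/(k + 3).
A = k + 1, B = k + 3, C = 1.
Key eq: (k + 1)·f(k+1) = (k + 2)·f(k) + (1).
From deg A=1, deg B=1, deg C=0: d=1.
Coefficient equations give f(k) = k.
Get s_k = R·t_k = 3*k/(k + 1) with R(k) = B(k−1)f(k)/C(k) = k*(k + 2).
Check: Δs_k = 3/(k**2 + 3*k + 2). ✓
Telescoping: Σ = s_(9) − s_(0) = 27/10 − (0) = 27/10.

Σ = 27/10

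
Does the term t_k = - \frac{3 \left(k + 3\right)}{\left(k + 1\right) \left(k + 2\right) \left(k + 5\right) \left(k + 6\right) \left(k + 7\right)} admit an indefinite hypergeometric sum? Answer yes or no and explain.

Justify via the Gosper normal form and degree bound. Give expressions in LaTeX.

Yes. s_k = \frac{k \left(- k^{2} - 12 k - 41\right)}{30 \left(k^{3} + 12 k^{2} + 41 k + 30\right)}.

Step 1: r(k) = (k + 1)*(k + 4)*(k + 5)/((k + 3)**2*(k + 8)).
So A=k + 1 and B=k + 8, with C=k**3 + 10*k**2 + 33*k + 36.
f must satisfy (k + 1)·f(k+1) − (k + 7)·f(k) = k**3 + 10*k**2 + 33*k + 36.
From deg A=1, deg B=1, deg C=3: d=6.
Solving with deg f ≤ 6: f(k) = k*(k + 2)*(k + 3)*(k + 4)*(k**2 + 12*k + 41)/90.
R(k) = B(k−1)·f(k)/C(k) = k*(k + 2)*(k + 7)*(k**2 + 12*k + 41)/(90*(k + 3)); s_k = R·t_k = k*(-k**2 - 12*k - 41)/(30*(k**3 + 12*k**2 + 41*k + 30)).
Check: Δs_k = 3*(-k - 3)/(k**5 + 21*k**4 + 163*k**3 + 567*k**2 + 844*k + 420). ✓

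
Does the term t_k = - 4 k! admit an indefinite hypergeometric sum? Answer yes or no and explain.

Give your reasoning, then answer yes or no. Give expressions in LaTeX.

t_(k+1)/t_k = k + 1.
Normal form (A,B,C) = (k + 1, 1, 1).
Need (k + 1)·f(k+1) − (1)·f(k) = 1.
d = -1 from the (1,0,0) case.
Negative degree bound (-1): no f exists, t_k not Gosper-summable.

No; the degree bound rules out any f.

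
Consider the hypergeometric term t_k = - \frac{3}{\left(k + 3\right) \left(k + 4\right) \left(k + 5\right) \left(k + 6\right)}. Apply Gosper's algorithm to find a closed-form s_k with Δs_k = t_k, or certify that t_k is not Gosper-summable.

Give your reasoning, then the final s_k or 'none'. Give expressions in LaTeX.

s_k = \frac{k \left(- k^{2} - 12 k - 47\right)}{60 \left(k + 3\right) \left(k + 4\right) \left(k + 5\right)}

Step 1: r(k) = (k + 3)/(k + 7).
Take A(k)=k + 3, B(k)=k + 7, C(k)=1.
Set up (k + 3)·f(k+1) − (k + 6)·f(k) − (1) = 0.
Bound: deg f ≤ 3.
Match coefficients ⇒ f(k) = k*(k**2 + 12*k + 47)/180.
R(k) = B(k−1)·f(k)/C(k) = k*(k + 6)*(k**2 + 12*k + 47)/180; s_k = R·t_k = k*(-k**2 - 12*k - 47)/(60*(k + 3)*(k + 4)*(k + 5)).
Δs = -3/(k**4 + 18*k**3 + 119*k**2 + 342*k + 360), as required.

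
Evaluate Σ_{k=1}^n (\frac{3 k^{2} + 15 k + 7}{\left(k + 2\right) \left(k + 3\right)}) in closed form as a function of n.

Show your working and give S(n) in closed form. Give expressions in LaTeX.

S(n) = \frac{n \left(9 n + 16\right)}{3 \left(n + 3\right)}

Step 1: r(k) = (k + 2)*(15*k + 3*(k + 1)**2 + 22)/((k + 4)*(3*k**2 + 15*k + 7)).
A = k + 2, B = k + 4, C = k**2 + 5*k + 7/3.
f must satisfy (k + 2)·f(k+1) − (k + 3)·f(k) = k**2 + 5*k + 7/3.
d = 2 from the (1,1,2) case.
Solve for f: f(k) = k*(6*k + 1)/6 (degree 2 ≤ 2).
Then R = B(k−1)f/C = k*(k + 3)*(6*k + 1)/(2*(3*k**2 + 15*k + 7)), so s_k = R(k)·t_k = k*(6*k + 1)/(2*(k + 2)).
Δs = (3*k**2 + 15*k + 7)/(k**2 + 5*k + 6), as required.
Telescope: S(n) = s_(n+1) − s_(1) = (6*n**2 + 13*n + 7)/(2*(n + 3)) − (7/6) = n*(9*n + 16)/(3*(n + 3)).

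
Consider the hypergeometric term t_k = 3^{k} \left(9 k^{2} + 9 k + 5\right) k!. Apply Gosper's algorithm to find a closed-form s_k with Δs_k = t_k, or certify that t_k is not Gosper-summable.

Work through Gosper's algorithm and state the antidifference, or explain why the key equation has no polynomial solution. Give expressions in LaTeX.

Ratio r(k) = 3*(9*k**3 + 36*k**2 + 50*k + 23)/(9*k**2 + 9*k + 5).
Factor: A=3*k + 3; B=1; C=k**2 + k + 5/9.
Solve (3*k + 3)·f(k+1) − (1)·f(k) = k**2 + k + 5/9.
deg f ≤ 1 (via 1,0,2).
Solving with deg f ≤ 1: f(k) = (3*k - 2)/9.
R(k) = B(k−1)·f(k)/C(k) = (3*k - 2)/(9*k**2 + 9*k + 5); s_k = R·t_k = 3**k*(3*k - 2)*factorial(k).
s_(k+1) − s_k = 3**k*(9*k**2 + 9*k + 5)*factorial(k) = t_k.

s_k = 3^{k} \left(3 k - 2\right) k!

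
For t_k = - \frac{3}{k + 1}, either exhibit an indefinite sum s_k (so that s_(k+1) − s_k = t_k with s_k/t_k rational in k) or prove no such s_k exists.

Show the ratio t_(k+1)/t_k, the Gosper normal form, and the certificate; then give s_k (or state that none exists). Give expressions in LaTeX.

The ratio is (k + 1)/(k + 2).
Factor: A=k + 1; B=k + 2; C=1.
Key eq: (k + 1)·f(k+1) = (k + 1)·f(k) + (1).
From deg A=1, deg B=1, deg C=0: d=0.
Generic f = c0 gives residual -1; -1 = 0 cannot hold, so t_k is not Gosper-summable.

none (Gosper's algorithm certifies no s_k)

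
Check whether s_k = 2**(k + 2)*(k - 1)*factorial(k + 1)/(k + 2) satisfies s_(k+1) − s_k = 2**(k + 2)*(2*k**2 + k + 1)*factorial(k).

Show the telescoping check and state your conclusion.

s_(k+1) = 2**(k + 3)*k*factorial(k + 2)/(k + 3)
s_(k+1) − s_k = 2**(k + 2)*(2*k**3 + 7*k**2 + 6*k + 3)*factorial(k + 1)/((k + 2)*(k + 3))
(s_(k+1) − s_k) − t_k = -2**(k + 2)*(2*k**3 + 5*k**2 + 2*k + 3)*factorial(k)/((k + 2)*(k + 3))

Invalid: residual -2**(k + 2)*(2*k**3 + 5*k**2 + 2*k + 3)*factorial(k)/((k + 2)*(k + 3)) ≠ 0.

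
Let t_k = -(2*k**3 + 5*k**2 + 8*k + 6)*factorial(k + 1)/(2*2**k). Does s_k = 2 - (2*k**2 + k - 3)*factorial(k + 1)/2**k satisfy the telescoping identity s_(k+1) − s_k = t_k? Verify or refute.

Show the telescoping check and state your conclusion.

s_(k+1) = -2**(-k - 1)*(k + 2*(k + 1)**2 - 2)*factorial(k + 2) + 2
s_(k+1) − s_k = -(2*k**3 + 5*k**2 + 8*k + 6)*factorial(k + 1)/(2*2**k)
(s_(k+1) − s_k) − t_k = 0

Valid: the claim telescopes to t_k.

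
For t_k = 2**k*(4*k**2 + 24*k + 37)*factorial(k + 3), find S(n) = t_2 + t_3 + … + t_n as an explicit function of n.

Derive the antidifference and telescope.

Ratio r(k) = 2*(4*k**3 + 48*k**2 + 193*k + 260)/(4*k**2 + 24*k + 37).
Gosper form: A/B · C(k+1)/C(k) with A=2*k + 8, B=1, C=k**2 + 6*k + 37/4.
f must satisfy (2*k + 8)·f(k+1) − (1)·f(k) = k**2 + 6*k + 37/4.
deg f ≤ 1 (via 1,0,2).
Coefficient equations give f(k) = (2*k + 3)/4.
Certificate R = B(k−1)f/C = (2*k + 3)/(4*k**2 + 24*k + 37) gives s_k = 2**k*(2*k + 3)*factorial(k + 3).
Check: Δs_k = 2**k*(4*k**2 + 24*k + 37)*factorial(k + 3). ✓
s_(n+1) = 2**(n + 1)*(2*n + 5)*factorial(n + 4) and s_(2) = 3360, so S(n) = 4*2**n*n*factorial(n + 4) + 10*2**n*factorial(n + 4) - 3360.

S(n) = 4*2**n*n*factorial(n + 4) + 10*2**n*factorial(n + 4) - 3360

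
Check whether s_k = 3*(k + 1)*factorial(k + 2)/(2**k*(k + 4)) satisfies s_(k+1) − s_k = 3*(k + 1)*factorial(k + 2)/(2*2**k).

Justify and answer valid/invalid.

Invalid: residual -9*(k**2 + 5*k + 2)*factorial(k + 2)/(2*2**k*(k + 4)*(k + 5)) ≠ 0.

s_(k+1) = 3*(k + 2)*factorial(k + 3)/(2*2**k*(k + 5))
s_(k+1) − s_k = 3*(k**3 + 7*k**2 + 14*k + 14)*factorial(k + 2)/(2*2**k*(k + 4)*(k + 5))
(s_(k+1) − s_k) − t_k = -9*(k**2 + 5*k + 2)*factorial(k + 2)/(2*2**k*(k + 4)*(k + 5))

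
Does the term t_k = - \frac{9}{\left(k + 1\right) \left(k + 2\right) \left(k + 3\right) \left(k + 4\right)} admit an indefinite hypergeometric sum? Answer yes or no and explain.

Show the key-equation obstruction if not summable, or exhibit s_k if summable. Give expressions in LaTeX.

Compute t_(k+1)/t_k: get (k + 1)/(k + 5).
Factor: A=k + 1; B=k + 5; C=1.
Need (k + 1)·f(k+1) − (k + 4)·f(k) = 1.
deg f ≤ 3 (via 1,1,0).
Coefficient equations give f(k) = k*(k**2 + 6*k + 11)/18.
So s_k = (B(k−1)f/C)·t_k = (k*(k + 4)*(k**2 + 6*k + 11)/18)·t_k = k*(-k**2 - 6*k - 11)/(2*(k + 1)*(k + 2)*(k + 3)).
Δs = -9/(k**4 + 10*k**3 + 35*k**2 + 50*k + 24), as required.

Yes. s_k = \frac{k \left(- k^{2} - 6 k - 11\right)}{2 \left(k + 1\right) \left(k + 2\right) \left(k + 3\right)}.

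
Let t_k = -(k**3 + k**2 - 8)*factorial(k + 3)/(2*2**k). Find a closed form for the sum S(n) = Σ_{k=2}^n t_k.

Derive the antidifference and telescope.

S(n) = -60 - n**2*factorial(n + 4)/(2*2**n) + n*factorial(n + 4)/(2*2**n) + factorial(n + 4)/2**n

Compute t_(k+1)/t_k: get (k + 4)*((k + 1)**3 + (k + 1)**2 - 8)/(2*(k**3 + k**2 - 8)).
So A=k/2 + 2 and B=1, with C=k**3 + k**2 - 8.
Set up (k/2 + 2)·f(k+1) − (1)·f(k) − (k**3 + k**2 - 8) = 0.
Degrees (1,0,3) ⇒ d ≤ 2.
Solve for f: f(k) = 2*k*(k - 3) (degree 2 ≤ 2).
Then R = B(k−1)f/C = 2*k*(k - 3)/(k**3 + k**2 - 8), so s_k = R(k)·t_k = -k*(k - 3)*factorial(k + 3)/2**k.
Check: Δs_k = -(k**3 + k**2 - 8)*factorial(k + 3)/(2*2**k). ✓
Σ_(k=2)^n t_k = s_(n+1) − s_(2) = (-2**(-n - 1)*(n - 2)*(n + 1)*factorial(n + 4)) − (60), i.e. -60 - n**2*factorial(n + 4)/(2*2**n) + n*factorial(n + 4)/(2*2**n) + factorial(n + 4)/2**n.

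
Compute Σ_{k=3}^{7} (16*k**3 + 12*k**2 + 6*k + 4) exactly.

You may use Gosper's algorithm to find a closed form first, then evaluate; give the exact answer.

The ratio is (8*k**3 + 30*k**2 + 39*k + 19)/(8*k**3 + 6*k**2 + 3*k + 2).
Normal form (A,B,C) = (1, 1, k**3 + 3*k**2/4 + 3*k/8 + 1/4).
Need (1)·f(k+1) − (1)·f(k) = k**3 + 3*k**2/4 + 3*k/8 + 1/4.
Bound: deg f ≤ 4.
A polynomial solution: f(k) = k*(4*k**3 - 4*k**2 + k + 3)/16.
So s_k = (B(k−1)f/C)·t_k = (k*(4*k**3 - 4*k**2 + k + 3)/(2*(8*k**3 + 6*k**2 + 3*k + 2)))·t_k = k*(4*k**3 - 4*k**2 + k + 3).
Check: Δs_k = 16*k**3 + 12*k**2 + 6*k + 4. ✓
Sum = s_(8) − s_(3); s_(8) = 14424, s_(3) = 234 ⇒ 14190.

Σ = 14190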